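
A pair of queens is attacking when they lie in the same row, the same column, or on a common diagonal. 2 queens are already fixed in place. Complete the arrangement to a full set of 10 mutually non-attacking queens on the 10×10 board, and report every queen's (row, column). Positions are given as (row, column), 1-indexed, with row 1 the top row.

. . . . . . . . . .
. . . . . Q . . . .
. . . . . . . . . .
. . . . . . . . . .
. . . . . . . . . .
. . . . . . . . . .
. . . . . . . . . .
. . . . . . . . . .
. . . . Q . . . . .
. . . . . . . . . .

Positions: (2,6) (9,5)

(1,1) (2,6) (3,9) (4,7) (5,2) (6,4) (7,8) (8,10) (9,5) (10,3)

Row 1: attacked by (2,6)→{5,6,7}; (9,5)→{5}. Safe: 1, 2, 3, 4, 8, 9, 10. Place at column 1.
Row 3: attacked by (1,1)→{1,3}; (2,6)→{5,6,7}; (9,5)→{5}. Safe: 2, 4, 8, 9, 10. Place at column 9.
Row 4: attacked by (1,1)→{1,4}; (2,6)→{4,6,8}; (3,9)→{8,9,10}; (9,5)→{5,10}. Safe: 2, 3, 7. Place at column 7.
Row 5: attacked by (1,1)→{1,5}; (2,6)→{3,6,9}; (3,9)→{7,9}; (4,7)→{6,7,8}; (9,5)→{1,5,9}. Safe: 2, 4, 10. Place at column 2.
Row 6: attacked by (1,1)→{1,6}; (2,6)→{2,6,10}; (3,9)→{6,9}; (4,7)→{5,7,9}; (5,2)→{1,2,3}; (9,5)→{2,5,8}. Safe: 4. Place at column 4.
Row 7: attacked by (1,1)→{1,7}; (2,6)→{1,6}; (3,9)→{5,9}; (4,7)→{4,7,10}; (5,2)→{2,4}; (6,4)→{3,4,5}; (9,5)→{3,5,7}. Safe: 8. Place at column 8.
Row 8: attacked by (1,1)→{1,8}; (2,6)→{6}; (3,9)→{4,9}; (4,7)→{3,7}; (5,2)→{2,5}; (6,4)→{2,4,6}; (7,8)→{7,8,9}; (9,5)→{4,5,6}. Safe: 10. Place at column 10.
Row 10: attacked by (1,1)→{1,10}; (2,6)→{6}; (3,9)→{2,9}; (4,7)→{1,7}; (5,2)→{2,7}; (6,4)→{4,8}; (7,8)→{5,8}; (8,10)→{8,10}; (9,5)→{4,5,6}. Safe: 3. Place at column 3.
Columns [1, 6, 9, 7, 2, 4, 8, 10, 5, 3], r−c [0, -4, -6, -3, 3, 2, -1, -2, 4, 7], r+c [2, 8, 12, 11, 7, 10, 15, 18, 14, 13] are all distinct, so no two queens attack.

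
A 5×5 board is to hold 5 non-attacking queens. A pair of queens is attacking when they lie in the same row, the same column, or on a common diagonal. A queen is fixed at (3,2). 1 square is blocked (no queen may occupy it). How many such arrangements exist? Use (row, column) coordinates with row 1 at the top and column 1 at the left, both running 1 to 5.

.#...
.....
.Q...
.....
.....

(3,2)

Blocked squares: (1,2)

2

Branch on row 1: col 1 → 1; col 3 → 1; col 5 → 0.
Sum: 1 + 1 + 0 = 2.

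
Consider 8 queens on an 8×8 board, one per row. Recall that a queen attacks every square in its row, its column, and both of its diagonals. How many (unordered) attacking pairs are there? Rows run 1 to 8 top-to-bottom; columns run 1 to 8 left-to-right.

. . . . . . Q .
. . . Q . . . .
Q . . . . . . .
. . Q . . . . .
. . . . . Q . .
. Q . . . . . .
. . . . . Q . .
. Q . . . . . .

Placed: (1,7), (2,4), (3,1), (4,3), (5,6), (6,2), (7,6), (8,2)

Same column: (5,6)–(7,6) (column 6); (6,2)–(8,2) (column 2).
Same diagonal: (1,7)–(6,2) (|1−6| = |7−2| = 5); (4,3)–(7,6) (|4−7| = |3−6| = 3).
Total attacking pairs: 4.

4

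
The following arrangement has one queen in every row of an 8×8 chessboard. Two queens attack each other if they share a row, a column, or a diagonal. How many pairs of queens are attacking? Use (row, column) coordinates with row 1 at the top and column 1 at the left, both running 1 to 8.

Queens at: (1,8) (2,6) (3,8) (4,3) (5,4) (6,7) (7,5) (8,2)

3

Same column: (1,8)–(3,8) (column 8).
Same diagonal: (1,8)–(5,4) (|1−5| = |8−4| = 4); (4,3)–(5,4) (|4−5| = |3−4| = 1).
Total attacking pairs: 3.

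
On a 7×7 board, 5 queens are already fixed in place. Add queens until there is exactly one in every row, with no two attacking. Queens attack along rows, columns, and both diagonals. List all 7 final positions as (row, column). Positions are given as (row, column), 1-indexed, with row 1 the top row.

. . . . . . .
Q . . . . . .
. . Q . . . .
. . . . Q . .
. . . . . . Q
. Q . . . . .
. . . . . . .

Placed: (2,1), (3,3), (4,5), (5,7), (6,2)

(1,6) (2,1) (3,3) (4,5) (5,7) (6,2) (7,4)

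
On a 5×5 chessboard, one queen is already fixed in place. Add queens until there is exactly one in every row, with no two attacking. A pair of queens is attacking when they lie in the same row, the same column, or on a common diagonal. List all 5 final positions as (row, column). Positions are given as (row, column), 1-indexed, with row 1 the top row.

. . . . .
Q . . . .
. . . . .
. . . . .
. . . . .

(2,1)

(1,4) (2,1) (3,3) (4,5) (5,2)

Row 1: attacked by (2,1)→{1,2}. Safe: 3, 4, 5. Place at column 4.
Row 3: attacked by (1,4)→{2,4}; (2,1)→{1,2}. Safe: 3, 5. Place at column 3.
Row 4: attacked by (1,4)→{1,4}; (2,1)→{1,3}; (3,3)→{2,3,4}. Safe: 5. Place at column 5.
Row 5: attacked by (1,4)→{4}; (2,1)→{1,4}; (3,3)→{1,3,5}; (4,5)→{4,5}. Safe: 2. Place at column 2.
Columns [4, 1, 3, 5, 2], r−c [-3, 1, 0, -1, 3], r+c [5, 3, 6, 9, 7] are all distinct, so no two queens attack.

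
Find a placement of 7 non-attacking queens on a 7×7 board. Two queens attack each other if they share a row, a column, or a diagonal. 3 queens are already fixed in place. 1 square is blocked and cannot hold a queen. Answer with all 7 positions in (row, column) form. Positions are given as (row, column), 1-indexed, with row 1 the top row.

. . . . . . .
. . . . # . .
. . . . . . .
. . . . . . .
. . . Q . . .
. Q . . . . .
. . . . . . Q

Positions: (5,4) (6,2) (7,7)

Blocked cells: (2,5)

(1,5) (2,3) (3,1) (4,6) (5,4) (6,2) (7,7)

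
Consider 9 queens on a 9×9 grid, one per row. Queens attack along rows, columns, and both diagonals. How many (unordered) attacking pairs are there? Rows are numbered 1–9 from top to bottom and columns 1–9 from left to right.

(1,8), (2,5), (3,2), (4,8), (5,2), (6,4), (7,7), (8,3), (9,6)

Same column: (1,8)–(4,8) (column 8); (3,2)–(5,2) (column 2).
Same diagonal: (2,5)–(5,2) (|2−5| = |5−2| = 3); (5,2)–(9,6) (|5−9| = |2−6| = 4).
Total attacking pairs: 4.

4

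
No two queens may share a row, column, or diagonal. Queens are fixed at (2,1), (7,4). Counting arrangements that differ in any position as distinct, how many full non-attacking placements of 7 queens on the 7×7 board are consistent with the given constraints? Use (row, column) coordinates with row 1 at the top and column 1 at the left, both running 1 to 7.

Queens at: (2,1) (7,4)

Branch on row 1: col 3 → 1; col 5 → 0; col 6 → 1; col 7 → 0.
Sum: 1 + 0 + 1 + 0 = 2.

2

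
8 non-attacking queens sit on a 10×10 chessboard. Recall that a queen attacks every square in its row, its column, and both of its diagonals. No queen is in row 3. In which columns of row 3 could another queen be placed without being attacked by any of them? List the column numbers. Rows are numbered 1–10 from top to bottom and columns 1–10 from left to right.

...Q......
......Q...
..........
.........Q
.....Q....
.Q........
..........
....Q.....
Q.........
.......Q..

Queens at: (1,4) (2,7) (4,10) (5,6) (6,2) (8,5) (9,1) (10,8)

columns 3

(1,4) attacks row 3 at column 4 and diagonals 2, 6.
(2,7) attacks row 3 at column 7 and diagonals 6, 8.
(4,10) attacks row 3 at column 10 and diagonals 9.
(5,6) attacks row 3 at column 6 and diagonals 4, 8.
(6,2) attacks row 3 at column 2 and diagonals 5.
(8,5) attacks row 3 at column 5 and diagonals 10.
(9,1) attacks row 3 at column 1 and diagonals 7.
(10,8) attacks row 3 at column 8 and diagonals 1.
Attacked columns: {1, 2, 4, 5, 6, 7, 8, 9, 10}. Safe: {3}.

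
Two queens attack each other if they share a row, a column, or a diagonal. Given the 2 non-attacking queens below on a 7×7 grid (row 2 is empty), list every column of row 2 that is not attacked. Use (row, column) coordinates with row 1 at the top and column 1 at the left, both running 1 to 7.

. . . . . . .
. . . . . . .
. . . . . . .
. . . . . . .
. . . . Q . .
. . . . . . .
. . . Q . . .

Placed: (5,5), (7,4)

(5,5) attacks row 2 at column 5 and diagonals 2.
(7,4) attacks row 2 at column 4.
Attacked columns: {2, 4, 5}. Safe: {1, 3, 6, 7}.

columns 1, 3, 6, 7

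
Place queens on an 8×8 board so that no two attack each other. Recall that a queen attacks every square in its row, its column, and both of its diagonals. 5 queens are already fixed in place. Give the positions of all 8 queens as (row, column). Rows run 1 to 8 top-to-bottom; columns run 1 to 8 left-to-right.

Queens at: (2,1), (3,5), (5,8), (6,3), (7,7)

Row 1: attacked by (2,1)→{1,2}; (3,5)→{3,5,7}; (5,8)→{4,8}; (6,3)→{3,8}; (7,7)→{1,7}. Safe: 6. Place at column 6.
Row 4: attacked by (1,6)→{3,6}; (2,1)→{1,3}; (3,5)→{4,5,6}; (5,8)→{7,8}; (6,3)→{1,3,5}; (7,7)→{4,7}. Safe: 2. Place at column 2.
Row 8: attacked by (1,6)→{6}; (2,1)→{1,7}; (3,5)→{5}; (4,2)→{2,6}; (5,8)→{5,8}; (6,3)→{1,3,5}; (7,7)→{6,7,8}. Safe: 4. Place at column 4.
Columns [6, 1, 5, 2, 8, 3, 7, 4], r−c [-5, 1, -2, 2, -3, 3, 0, 4], r+c [7, 3, 8, 6, 13, 9, 14, 12] are all distinct, so no two queens attack.

(1,6) (2,1) (3,5) (4,2) (5,8) (6,3) (7,7) (8,4)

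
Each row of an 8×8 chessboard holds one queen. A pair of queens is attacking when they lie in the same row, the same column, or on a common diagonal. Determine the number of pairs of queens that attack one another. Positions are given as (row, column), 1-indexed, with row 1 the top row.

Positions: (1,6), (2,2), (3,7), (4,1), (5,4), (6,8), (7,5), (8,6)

Same column: (1,6)–(8,6) (column 6).
Same diagonal: (6,8)–(8,6) (|6−8| = |8−6| = 2); (7,5)–(8,6) (|7−8| = |5−6| = 1).
Total attacking pairs: 3.

3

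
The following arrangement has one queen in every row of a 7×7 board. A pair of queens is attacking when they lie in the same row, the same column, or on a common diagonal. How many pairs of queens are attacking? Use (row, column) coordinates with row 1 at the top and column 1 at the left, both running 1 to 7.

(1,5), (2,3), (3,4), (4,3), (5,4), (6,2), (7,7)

5

Same column: (2,3)–(4,3) (column 3); (3,4)–(5,4) (column 4).
Same diagonal: (2,3)–(3,4) (|2−3| = |3−4| = 1); (3,4)–(4,3) (|3−4| = |4−3| = 1); (4,3)–(5,4) (|4−5| = |3−4| = 1).
Total attacking pairs: 5.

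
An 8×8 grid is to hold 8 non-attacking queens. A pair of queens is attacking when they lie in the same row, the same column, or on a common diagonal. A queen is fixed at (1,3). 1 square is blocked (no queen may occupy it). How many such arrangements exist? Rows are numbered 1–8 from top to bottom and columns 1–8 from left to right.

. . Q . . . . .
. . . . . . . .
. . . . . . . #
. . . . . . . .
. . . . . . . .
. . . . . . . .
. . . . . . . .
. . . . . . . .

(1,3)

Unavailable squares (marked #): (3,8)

12

Branch on row 2: col 1 → 1; col 5 → 3; col 6 → 5; col 7 → 2; col 8 → 1.
Sum: 1 + 3 + 5 + 2 + 1 = 12.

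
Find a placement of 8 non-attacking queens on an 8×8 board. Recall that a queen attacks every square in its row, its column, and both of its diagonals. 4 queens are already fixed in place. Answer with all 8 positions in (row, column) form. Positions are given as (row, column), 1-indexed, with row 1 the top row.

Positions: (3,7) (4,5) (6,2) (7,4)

Row 1: attacked by (3,7)→{5,7}; (4,5)→{2,5,8}; (6,2)→{2,7}; (7,4)→{4}. Safe: 1, 3, 6. Place at column 3.
Row 2: attacked by (1,3)→{2,3,4}; (3,7)→{6,7,8}; (4,5)→{3,5,7}; (6,2)→{2,6}; (7,4)→{4}. Safe: 1. Place at column 1.
Row 5: attacked by (1,3)→{3,7}; (2,1)→{1,4}; (3,7)→{5,7}; (4,5)→{4,5,6}; (6,2)→{1,2,3}; (7,4)→{2,4,6}. Safe: 8. Place at column 8.
Row 8: attacked by (1,3)→{3}; (2,1)→{1,7}; (3,7)→{2,7}; (4,5)→{1,5}; (5,8)→{5,8}; (6,2)→{2,4}; (7,4)→{3,4,5}. Safe: 6. Place at column 6.
Columns [3, 1, 7, 5, 8, 2, 4, 6], r−c [-2, 1, -4, -1, -3, 4, 3, 2], r+c [4, 3, 10, 9, 13, 8, 11, 14] are all distinct, so no two queens attack.

(1,3) (2,1) (3,7) (4,5) (5,8) (6,2) (7,4) (8,6)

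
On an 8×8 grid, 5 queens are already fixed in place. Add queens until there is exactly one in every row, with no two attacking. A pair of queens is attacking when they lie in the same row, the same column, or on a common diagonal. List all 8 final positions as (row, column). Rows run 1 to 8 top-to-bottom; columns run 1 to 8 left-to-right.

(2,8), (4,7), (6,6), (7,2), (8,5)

Row 1: attacked by (2,8)→{7,8}; (4,7)→{4,7}; (6,6)→{1,6}; (7,2)→{2,8}; (8,5)→{5}. Safe: 3. Place at column 3.
Row 3: attacked by (1,3)→{1,3,5}; (2,8)→{7,8}; (4,7)→{6,7,8}; (6,6)→{3,6}; (7,2)→{2,6}; (8,5)→{5}. Safe: 4. Place at column 4.
Row 5: attacked by (1,3)→{3,7}; (2,8)→{5,8}; (3,4)→{2,4,6}; (4,7)→{6,7,8}; (6,6)→{5,6,7}; (7,2)→{2,4}; (8,5)→{2,5,8}. Safe: 1. Place at column 1.
Columns [3, 8, 4, 7, 1, 6, 2, 5], r−c [-2, -6, -1, -3, 4, 0, 5, 3], r+c [4, 10, 7, 11, 6, 12, 9, 13] are all distinct, so no two queens attack.

(1,3) (2,8) (3,4) (4,7) (5,1) (6,6) (7,2) (8,5)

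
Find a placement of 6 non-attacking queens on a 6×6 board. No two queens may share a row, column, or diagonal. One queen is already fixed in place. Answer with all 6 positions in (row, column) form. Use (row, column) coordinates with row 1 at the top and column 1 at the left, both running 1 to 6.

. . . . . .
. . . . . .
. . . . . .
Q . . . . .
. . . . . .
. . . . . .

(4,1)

(1,2) (2,4) (3,6) (4,1) (5,3) (6,5)

Row 1: attacked by (4,1)→{1,4}. Safe: 2, 3, 5, 6. Place at column 2.
Row 2: attacked by (1,2)→{1,2,3}; (4,1)→{1,3}. Safe: 4, 5, 6. Place at column 4.
Row 3: attacked by (1,2)→{2,4}; (2,4)→{3,4,5}; (4,1)→{1,2}. Safe: 6. Place at column 6.
Row 5: attacked by (1,2)→{2,6}; (2,4)→{1,4}; (3,6)→{4,6}; (4,1)→{1,2}. Safe: 3, 5. Place at column 3.
Row 6: attacked by (1,2)→{2}; (2,4)→{4}; (3,6)→{3,6}; (4,1)→{1,3}; (5,3)→{2,3,4}. Safe: 5. Place at column 5.
Columns [2, 4, 6, 1, 3, 5], r−c [-1, -2, -3, 3, 2, 1], r+c [3, 6, 9, 5, 8, 11] are all distinct, so no two queens attack.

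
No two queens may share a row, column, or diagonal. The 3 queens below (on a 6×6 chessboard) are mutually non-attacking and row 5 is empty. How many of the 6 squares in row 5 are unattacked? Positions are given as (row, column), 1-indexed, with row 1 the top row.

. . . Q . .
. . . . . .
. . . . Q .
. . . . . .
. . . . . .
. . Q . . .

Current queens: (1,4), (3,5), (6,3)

(1,4) attacks row 5 at column 4.
(3,5) attacks row 5 at column 5 and diagonals 3.
(6,3) attacks row 5 at column 3 and diagonals 2, 4.
Attacked columns: {2, 3, 4, 5}. Safe: {1, 6}.

2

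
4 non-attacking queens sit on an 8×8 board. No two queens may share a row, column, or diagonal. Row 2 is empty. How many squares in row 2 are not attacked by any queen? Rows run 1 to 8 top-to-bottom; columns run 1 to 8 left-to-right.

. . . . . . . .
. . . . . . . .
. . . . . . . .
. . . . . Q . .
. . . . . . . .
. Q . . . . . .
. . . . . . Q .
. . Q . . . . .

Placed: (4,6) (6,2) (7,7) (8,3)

(4,6) attacks row 2 at column 6 and diagonals 4, 8.
(6,2) attacks row 2 at column 2 and diagonals 6.
(7,7) attacks row 2 at column 7 and diagonals 2.
(8,3) attacks row 2 at column 3.
Attacked columns: {2, 3, 4, 6, 7, 8}. Safe: {1, 5}.

2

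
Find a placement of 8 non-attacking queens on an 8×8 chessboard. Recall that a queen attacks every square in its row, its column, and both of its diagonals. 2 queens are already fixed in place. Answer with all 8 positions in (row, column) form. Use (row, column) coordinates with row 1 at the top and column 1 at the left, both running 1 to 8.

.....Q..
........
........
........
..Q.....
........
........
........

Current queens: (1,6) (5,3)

(1,6) (2,4) (3,7) (4,1) (5,3) (6,5) (7,2) (8,8)

Row 2: attacked by (1,6)→{5,6,7}; (5,3)→{3,6}. Safe: 1, 2, 4, 8. Place at column 4.
Row 3: attacked by (1,6)→{4,6,8}; (2,4)→{3,4,5}; (5,3)→{1,3,5}. Safe: 2, 7. Place at column 7.
Row 4: attacked by (1,6)→{3,6}; (2,4)→{2,4,6}; (3,7)→{6,7,8}; (5,3)→{2,3,4}. Safe: 1, 5. Place at column 1.
Row 6: attacked by (1,6)→{1,6}; (2,4)→{4,8}; (3,7)→{4,7}; (4,1)→{1,3}; (5,3)→{2,3,4}. Safe: 5. Place at column 5.
Row 7: attacked by (1,6)→{6}; (2,4)→{4}; (3,7)→{3,7}; (4,1)→{1,4}; (5,3)→{1,3,5}; (6,5)→{4,5,6}. Safe: 2, 8. Place at column 2.
Row 8: attacked by (1,6)→{6}; (2,4)→{4}; (3,7)→{2,7}; (4,1)→{1,5}; (5,3)→{3,6}; (6,5)→{3,5,7}; (7,2)→{1,2,3}. Safe: 8. Place at column 8.
Columns [6, 4, 7, 1, 3, 5, 2, 8], r−c [-5, -2, -4, 3, 2, 1, 5, 0], r+c [7, 6, 10, 5, 8, 11, 9, 16] are all distinct, so no two queens attack.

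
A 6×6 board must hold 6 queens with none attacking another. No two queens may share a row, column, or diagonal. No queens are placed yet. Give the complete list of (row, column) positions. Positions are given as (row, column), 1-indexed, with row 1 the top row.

Row 1: Safe: 1, 2, 3, 4, 5, 6. Place at column 5.
Row 2: attacked by (1,5)→{4,5,6}. Safe: 1, 2, 3. Place at column 3.
Row 3: attacked by (1,5)→{3,5}; (2,3)→{2,3,4}. Safe: 1, 6. Place at column 1.
Row 4: attacked by (1,5)→{2,5}; (2,3)→{1,3,5}; (3,1)→{1,2}. Safe: 4, 6. Place at column 6.
Row 5: attacked by (1,5)→{1,5}; (2,3)→{3,6}; (3,1)→{1,3}; (4,6)→{5,6}. Safe: 2, 4. Place at column 4.
Row 6: attacked by (1,5)→{5}; (2,3)→{3}; (3,1)→{1,4}; (4,6)→{4,6}; (5,4)→{3,4,5}. Safe: 2. Place at column 2.
Columns [5, 3, 1, 6, 4, 2], r−c [-4, -1, 2, -2, 1, 4], r+c [6, 5, 4, 10, 9, 8] are all distinct, so no two queens attack.

(1,5) (2,3) (3,1) (4,6) (5,4) (6,2)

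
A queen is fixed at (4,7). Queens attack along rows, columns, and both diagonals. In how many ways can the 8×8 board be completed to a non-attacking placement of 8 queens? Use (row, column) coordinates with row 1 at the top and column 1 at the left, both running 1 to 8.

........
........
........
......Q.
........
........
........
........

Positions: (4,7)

8

Branch on row 1: col 1 → 0; col 2 → 1; col 3 → 3; col 5 → 2; col 6 → 2; col 8 → 0.
Sum: 0 + 1 + 3 + 2 + 2 + 0 = 8.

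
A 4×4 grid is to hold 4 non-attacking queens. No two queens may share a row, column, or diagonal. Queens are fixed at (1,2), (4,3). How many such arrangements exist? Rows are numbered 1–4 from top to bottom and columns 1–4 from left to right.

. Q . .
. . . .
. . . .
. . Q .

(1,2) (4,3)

1

Branch on row 2: col 4 → 1.
Sum: 1 = 1.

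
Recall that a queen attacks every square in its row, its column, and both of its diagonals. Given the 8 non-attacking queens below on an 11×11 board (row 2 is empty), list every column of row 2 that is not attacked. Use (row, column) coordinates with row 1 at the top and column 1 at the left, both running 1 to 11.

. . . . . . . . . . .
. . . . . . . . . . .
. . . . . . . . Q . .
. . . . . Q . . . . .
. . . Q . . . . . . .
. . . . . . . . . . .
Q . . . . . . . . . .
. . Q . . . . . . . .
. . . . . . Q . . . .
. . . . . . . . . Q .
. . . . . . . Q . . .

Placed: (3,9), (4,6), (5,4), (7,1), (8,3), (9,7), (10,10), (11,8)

columns 5, 11

(3,9) attacks row 2 at column 9 and diagonals 8, 10.
(4,6) attacks row 2 at column 6 and diagonals 4, 8.
(5,4) attacks row 2 at column 4 and diagonals 1, 7.
(7,1) attacks row 2 at column 1 and diagonals 6.
(8,3) attacks row 2 at column 3 and diagonals 9.
(9,7) attacks row 2 at column 7.
(10,10) attacks row 2 at column 10 and diagonals 2.
(11,8) attacks row 2 at column 8.
Attacked columns: {1, 2, 3, 4, 6, 7, 8, 9, 10}. Safe: {5, 11}.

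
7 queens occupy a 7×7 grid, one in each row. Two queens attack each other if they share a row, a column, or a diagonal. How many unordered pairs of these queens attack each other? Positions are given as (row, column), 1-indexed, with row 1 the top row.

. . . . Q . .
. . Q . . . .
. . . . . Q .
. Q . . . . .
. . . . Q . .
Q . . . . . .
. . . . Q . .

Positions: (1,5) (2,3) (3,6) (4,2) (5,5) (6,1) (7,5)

Same column: (1,5)–(5,5) (column 5); (1,5)–(7,5) (column 5); (5,5)–(7,5) (column 5).
Same diagonal: (1,5)–(4,2) (|1−4| = |5−2| = 3); (4,2)–(7,5) (|4−7| = |2−5| = 3).
Total attacking pairs: 5.

5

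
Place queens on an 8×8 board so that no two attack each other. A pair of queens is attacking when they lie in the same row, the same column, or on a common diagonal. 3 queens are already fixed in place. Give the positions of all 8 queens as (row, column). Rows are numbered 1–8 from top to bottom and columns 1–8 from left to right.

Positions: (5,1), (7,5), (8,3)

Row 1: attacked by (5,1)→{1,5}; (7,5)→{5}; (8,3)→{3}. Safe: 2, 4, 6, 7, 8. Place at column 6.
Row 2: attacked by (1,6)→{5,6,7}; (5,1)→{1,4}; (7,5)→{5}; (8,3)→{3}. Safe: 2, 8. Place at column 8.
Row 3: attacked by (1,6)→{4,6,8}; (2,8)→{7,8}; (5,1)→{1,3}; (7,5)→{1,5}; (8,3)→{3,8}. Safe: 2. Place at column 2.
Row 4: attacked by (1,6)→{3,6}; (2,8)→{6,8}; (3,2)→{1,2,3}; (5,1)→{1,2}; (7,5)→{2,5,8}; (8,3)→{3,7}. Safe: 4. Place at column 4.
Row 6: attacked by (1,6)→{1,6}; (2,8)→{4,8}; (3,2)→{2,5}; (4,4)→{2,4,6}; (5,1)→{1,2}; (7,5)→{4,5,6}; (8,3)→{1,3,5}. Safe: 7. Place at column 7.
Columns [6, 8, 2, 4, 1, 7, 5, 3], r−c [-5, -6, 1, 0, 4, -1, 2, 5], r+c [7, 10, 5, 8, 6, 13, 12, 11] are all distinct, so no two queens attack.

(1,6) (2,8) (3,2) (4,4) (5,1) (6,7) (7,5) (8,3)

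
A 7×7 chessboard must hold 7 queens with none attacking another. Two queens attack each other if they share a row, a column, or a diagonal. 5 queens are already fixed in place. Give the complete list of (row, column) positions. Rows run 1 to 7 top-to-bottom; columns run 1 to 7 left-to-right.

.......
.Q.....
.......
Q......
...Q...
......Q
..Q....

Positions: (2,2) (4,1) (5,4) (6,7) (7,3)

Row 1: attacked by (2,2)→{1,2,3}; (4,1)→{1,4}; (5,4)→{4}; (6,7)→{2,7}; (7,3)→{3}. Safe: 5, 6. Place at column 6.
Row 3: attacked by (1,6)→{4,6}; (2,2)→{1,2,3}; (4,1)→{1,2}; (5,4)→{2,4,6}; (6,7)→{4,7}; (7,3)→{3,7}. Safe: 5. Place at column 5.
Columns [6, 2, 5, 1, 4, 7, 3], r−c [-5, 0, -2, 3, 1, -1, 4], r+c [7, 4, 8, 5, 9, 13, 10] are all distinct, so no two queens attack.

(1,6) (2,2) (3,5) (4,1) (5,4) (6,7) (7,3)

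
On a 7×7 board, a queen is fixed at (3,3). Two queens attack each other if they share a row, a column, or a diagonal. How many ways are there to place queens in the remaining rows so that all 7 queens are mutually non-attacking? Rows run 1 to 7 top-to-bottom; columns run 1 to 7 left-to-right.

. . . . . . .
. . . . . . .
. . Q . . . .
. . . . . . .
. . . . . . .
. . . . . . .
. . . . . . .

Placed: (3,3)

Branch on row 1: col 2 → 2; col 4 → 2; col 6 → 1; col 7 → 1.
Sum: 2 + 2 + 1 + 1 = 6.

6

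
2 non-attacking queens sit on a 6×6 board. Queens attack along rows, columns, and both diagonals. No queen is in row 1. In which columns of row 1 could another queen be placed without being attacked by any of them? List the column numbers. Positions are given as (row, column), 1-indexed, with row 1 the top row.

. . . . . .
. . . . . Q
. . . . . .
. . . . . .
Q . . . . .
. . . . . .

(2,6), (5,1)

columns 2, 3, 4

(2,6) attacks row 1 at column 6 and diagonals 5.
(5,1) attacks row 1 at column 1 and diagonals 5.
Attacked columns: {1, 5, 6}. Safe: {2, 3, 4}.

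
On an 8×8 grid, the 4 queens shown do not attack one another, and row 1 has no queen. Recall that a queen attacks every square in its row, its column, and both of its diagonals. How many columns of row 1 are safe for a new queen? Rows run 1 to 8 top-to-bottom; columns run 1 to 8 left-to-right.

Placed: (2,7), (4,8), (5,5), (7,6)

3

(2,7) attacks row 1 at column 7 and diagonals 6, 8.
(4,8) attacks row 1 at column 8 and diagonals 5.
(5,5) attacks row 1 at column 5 and diagonals 1.
(7,6) attacks row 1 at column 6.
Attacked columns: {1, 5, 6, 7, 8}. Safe: {2, 3, 4}.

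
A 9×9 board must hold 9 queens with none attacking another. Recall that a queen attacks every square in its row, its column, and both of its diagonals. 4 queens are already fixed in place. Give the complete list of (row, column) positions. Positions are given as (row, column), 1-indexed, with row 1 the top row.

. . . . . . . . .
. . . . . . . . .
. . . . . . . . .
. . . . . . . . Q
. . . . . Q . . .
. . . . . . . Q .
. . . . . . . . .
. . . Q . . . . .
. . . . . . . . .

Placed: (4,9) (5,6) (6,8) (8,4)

Row 1: attacked by (4,9)→{6,9}; (5,6)→{2,6}; (6,8)→{3,8}; (8,4)→{4}. Safe: 1, 5, 7. Place at column 7.
Row 2: attacked by (1,7)→{6,7,8}; (4,9)→{7,9}; (5,6)→{3,6,9}; (6,8)→{4,8}; (8,4)→{4}. Safe: 1, 2, 5. Place at column 5.
Row 3: attacked by (1,7)→{5,7,9}; (2,5)→{4,5,6}; (4,9)→{8,9}; (5,6)→{4,6,8}; (6,8)→{5,8}; (8,4)→{4,9}. Safe: 1, 2, 3. Place at column 3.
Row 7: attacked by (1,7)→{1,7}; (2,5)→{5}; (3,3)→{3,7}; (4,9)→{6,9}; (5,6)→{4,6,8}; (6,8)→{7,8,9}; (8,4)→{3,4,5}. Safe: 2. Place at column 2.
Row 9: attacked by (1,7)→{7}; (2,5)→{5}; (3,3)→{3,9}; (4,9)→{4,9}; (5,6)→{2,6}; (6,8)→{5,8}; (7,2)→{2,4}; (8,4)→{3,4,5}. Safe: 1. Place at column 1.
Columns [7, 5, 3, 9, 6, 8, 2, 4, 1], r−c [-6, -3, 0, -5, -1, -2, 5, 4, 8], r+c [8, 7, 6, 13, 11, 14, 9, 12, 10] are all distinct, so no two queens attack.

(1,7) (2,5) (3,3) (4,9) (5,6) (6,8) (7,2) (8,4) (9,1)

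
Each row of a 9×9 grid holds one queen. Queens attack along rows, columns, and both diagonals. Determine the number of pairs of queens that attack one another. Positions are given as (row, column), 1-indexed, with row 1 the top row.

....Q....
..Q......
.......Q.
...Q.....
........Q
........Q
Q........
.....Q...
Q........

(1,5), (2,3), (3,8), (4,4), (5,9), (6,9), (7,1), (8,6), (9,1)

Same column: (5,9)–(6,9) (column 9); (7,1)–(9,1) (column 1).
Same diagonal: (1,5)–(5,9) (|1−5| = |5−9| = 4); (4,4)–(7,1) (|4−7| = |4−1| = 3); (5,9)–(8,6) (|5−8| = |9−6| = 3).
Total attacking pairs: 5.

5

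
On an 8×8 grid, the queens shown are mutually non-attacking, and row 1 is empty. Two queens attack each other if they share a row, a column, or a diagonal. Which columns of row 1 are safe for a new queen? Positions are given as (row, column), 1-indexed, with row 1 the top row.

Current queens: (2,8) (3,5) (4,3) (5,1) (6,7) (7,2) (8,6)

(2,8) attacks row 1 at column 8 and diagonals 7.
(3,5) attacks row 1 at column 5 and diagonals 3, 7.
(4,3) attacks row 1 at column 3 and diagonals 6.
(5,1) attacks row 1 at column 1 and diagonals 5.
(6,7) attacks row 1 at column 7 and diagonals 2.
(7,2) attacks row 1 at column 2 and diagonals 8.
(8,6) attacks row 1 at column 6.
Attacked columns: {1, 2, 3, 5, 6, 7, 8}. Safe: {4}.

columns 4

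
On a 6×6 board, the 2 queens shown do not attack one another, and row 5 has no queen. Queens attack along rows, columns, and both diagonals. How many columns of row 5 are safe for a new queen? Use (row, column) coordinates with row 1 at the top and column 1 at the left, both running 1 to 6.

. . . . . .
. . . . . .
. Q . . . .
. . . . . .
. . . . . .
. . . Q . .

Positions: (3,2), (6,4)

2

(3,2) attacks row 5 at column 2 and diagonals 4.
(6,4) attacks row 5 at column 4 and diagonals 3, 5.
Attacked columns: {2, 3, 4, 5}. Safe: {1, 6}.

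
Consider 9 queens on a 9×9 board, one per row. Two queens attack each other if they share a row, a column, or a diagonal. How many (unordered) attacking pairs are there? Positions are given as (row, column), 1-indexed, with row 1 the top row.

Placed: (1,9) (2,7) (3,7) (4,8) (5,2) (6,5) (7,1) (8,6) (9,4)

3

Same column: (2,7)–(3,7) (column 7).
Same diagonal: (1,9)–(3,7) (|1−3| = |9−7| = 2); (3,7)–(4,8) (|3−4| = |7−8| = 1).
Total attacking pairs: 3.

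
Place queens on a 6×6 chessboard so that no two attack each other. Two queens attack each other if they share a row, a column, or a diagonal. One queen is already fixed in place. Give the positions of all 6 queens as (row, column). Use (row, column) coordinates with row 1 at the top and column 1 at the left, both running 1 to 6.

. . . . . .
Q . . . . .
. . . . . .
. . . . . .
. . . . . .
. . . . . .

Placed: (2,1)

(1,4) (2,1) (3,5) (4,2) (5,6) (6,3)

Row 1: attacked by (2,1)→{1,2}. Safe: 3, 4, 5, 6. Place at column 4.
Row 3: attacked by (1,4)→{2,4,6}; (2,1)→{1,2}. Safe: 3, 5. Place at column 5.
Row 4: attacked by (1,4)→{1,4}; (2,1)→{1,3}; (3,5)→{4,5,6}. Safe: 2. Place at column 2.
Row 5: attacked by (1,4)→{4}; (2,1)→{1,4}; (3,5)→{3,5}; (4,2)→{1,2,3}. Safe: 6. Place at column 6.
Row 6: attacked by (1,4)→{4}; (2,1)→{1,5}; (3,5)→{2,5}; (4,2)→{2,4}; (5,6)→{5,6}. Safe: 3. Place at column 3.
Columns [4, 1, 5, 2, 6, 3], r−c [-3, 1, -2, 2, -1, 3], r+c [5, 3, 8, 6, 11, 9] are all distinct, so no two queens attack.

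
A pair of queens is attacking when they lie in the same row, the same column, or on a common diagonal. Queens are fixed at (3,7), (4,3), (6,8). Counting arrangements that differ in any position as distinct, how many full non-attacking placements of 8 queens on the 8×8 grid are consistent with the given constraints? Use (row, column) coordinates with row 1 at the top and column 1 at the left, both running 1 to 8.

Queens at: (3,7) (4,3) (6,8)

2

Branch on row 1: col 1 → 0; col 2 → 0; col 4 → 2.
Sum: 0 + 0 + 2 = 2.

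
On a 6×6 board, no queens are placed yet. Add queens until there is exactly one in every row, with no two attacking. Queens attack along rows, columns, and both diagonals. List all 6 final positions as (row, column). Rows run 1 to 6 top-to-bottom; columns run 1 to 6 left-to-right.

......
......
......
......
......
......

(1,2) (2,4) (3,6) (4,1) (5,3) (6,5)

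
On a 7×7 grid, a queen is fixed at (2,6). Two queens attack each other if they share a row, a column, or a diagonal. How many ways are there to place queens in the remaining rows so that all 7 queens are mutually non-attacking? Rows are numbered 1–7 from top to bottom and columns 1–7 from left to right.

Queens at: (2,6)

4

Branch on row 1: col 1 → 1; col 2 → 1; col 3 → 1; col 4 → 1.
Sum: 1 + 1 + 1 + 1 = 4.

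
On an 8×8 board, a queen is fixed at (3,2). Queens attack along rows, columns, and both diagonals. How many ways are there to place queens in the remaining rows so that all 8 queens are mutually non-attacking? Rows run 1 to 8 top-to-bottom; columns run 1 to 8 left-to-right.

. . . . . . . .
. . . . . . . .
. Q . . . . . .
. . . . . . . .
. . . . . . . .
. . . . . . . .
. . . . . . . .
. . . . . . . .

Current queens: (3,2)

14

Branch on row 1: col 1 → 0; col 3 → 7; col 5 → 3; col 6 → 2; col 7 → 2; col 8 → 0.
Sum: 0 + 7 + 3 + 2 + 2 + 0 = 14.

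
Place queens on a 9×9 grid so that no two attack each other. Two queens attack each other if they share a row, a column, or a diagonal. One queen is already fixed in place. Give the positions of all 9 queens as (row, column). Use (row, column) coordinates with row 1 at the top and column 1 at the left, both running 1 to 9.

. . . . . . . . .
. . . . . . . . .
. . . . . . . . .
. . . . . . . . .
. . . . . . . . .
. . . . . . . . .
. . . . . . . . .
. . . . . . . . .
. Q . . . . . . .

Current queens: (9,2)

(1,6) (2,3) (3,1) (4,8) (5,4) (6,9) (7,7) (8,5) (9,2)

Row 1: attacked by (9,2)→{2}. Safe: 1, 3, 4, 5, 6, 7, 8, 9. Place at column 6.
Row 2: attacked by (1,6)→{5,6,7}; (9,2)→{2,9}. Safe: 1, 3, 4, 8. Place at column 3.
Row 3: attacked by (1,6)→{4,6,8}; (2,3)→{2,3,4}; (9,2)→{2,8}. Safe: 1, 5, 7, 9. Place at column 1.
Row 4: attacked by (1,6)→{3,6,9}; (2,3)→{1,3,5}; (3,1)→{1,2}; (9,2)→{2,7}. Safe: 4, 8. Place at column 8.
Row 5: attacked by (1,6)→{2,6}; (2,3)→{3,6}; (3,1)→{1,3}; (4,8)→{7,8,9}; (9,2)→{2,6}. Safe: 4, 5. Place at column 4.
Row 6: attacked by (1,6)→{1,6}; (2,3)→{3,7}; (3,1)→{1,4}; (4,8)→{6,8}; (5,4)→{3,4,5}; (9,2)→{2,5}. Safe: 9. Place at column 9.
Row 7: attacked by (1,6)→{6}; (2,3)→{3,8}; (3,1)→{1,5}; (4,8)→{5,8}; (5,4)→{2,4,6}; (6,9)→{8,9}; (9,2)→{2,4}. Safe: 7. Place at column 7.
Row 8: attacked by (1,6)→{6}; (2,3)→{3,9}; (3,1)→{1,6}; (4,8)→{4,8}; (5,4)→{1,4,7}; (6,9)→{7,9}; (7,7)→{6,7,8}; (9,2)→{1,2,3}. Safe: 5. Place at column 5.
Columns [6, 3, 1, 8, 4, 9, 7, 5, 2], r−c [-5, -1, 2, -4, 1, -3, 0, 3, 7], r+c [7, 5, 4, 12, 9, 15, 14, 13, 11] are all distinct, so no two queens attack.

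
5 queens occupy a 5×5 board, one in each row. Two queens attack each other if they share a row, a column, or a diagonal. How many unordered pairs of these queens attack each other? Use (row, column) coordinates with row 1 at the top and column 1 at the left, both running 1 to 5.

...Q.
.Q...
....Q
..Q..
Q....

All columns are distinct and no two queens satisfy |Δrow| = |Δcol|, so no pair attacks.

0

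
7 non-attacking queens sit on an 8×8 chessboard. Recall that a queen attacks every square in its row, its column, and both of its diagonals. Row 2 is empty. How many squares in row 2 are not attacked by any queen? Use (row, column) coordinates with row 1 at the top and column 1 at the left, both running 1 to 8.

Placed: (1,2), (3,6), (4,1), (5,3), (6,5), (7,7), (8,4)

1

(1,2) attacks row 2 at column 2 and diagonals 1, 3.
(3,6) attacks row 2 at column 6 and diagonals 5, 7.
(4,1) attacks row 2 at column 1 and diagonals 3.
(5,3) attacks row 2 at column 3 and diagonals 6.
(6,5) attacks row 2 at column 5 and diagonals 1.
(7,7) attacks row 2 at column 7 and diagonals 2.
(8,4) attacks row 2 at column 4.
Attacked columns: {1, 2, 3, 4, 5, 6, 7}. Safe: {8}.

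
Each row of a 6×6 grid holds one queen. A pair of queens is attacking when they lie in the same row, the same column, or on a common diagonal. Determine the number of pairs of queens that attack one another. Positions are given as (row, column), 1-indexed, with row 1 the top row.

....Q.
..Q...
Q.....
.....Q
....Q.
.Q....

Same column: (1,5)–(5,5) (column 5).
Same diagonal: (4,6)–(5,5) (|4−5| = |6−5| = 1).
Total attacking pairs: 2.

2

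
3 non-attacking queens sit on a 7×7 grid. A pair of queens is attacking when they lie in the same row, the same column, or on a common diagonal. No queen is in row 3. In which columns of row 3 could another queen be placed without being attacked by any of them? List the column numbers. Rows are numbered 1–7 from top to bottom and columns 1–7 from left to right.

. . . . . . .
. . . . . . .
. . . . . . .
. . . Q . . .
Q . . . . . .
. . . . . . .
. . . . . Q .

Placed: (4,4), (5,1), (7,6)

columns 7

(4,4) attacks row 3 at column 4 and diagonals 3, 5.
(5,1) attacks row 3 at column 1 and diagonals 3.
(7,6) attacks row 3 at column 6 and diagonals 2.
Attacked columns: {1, 2, 3, 4, 5, 6}. Safe: {7}.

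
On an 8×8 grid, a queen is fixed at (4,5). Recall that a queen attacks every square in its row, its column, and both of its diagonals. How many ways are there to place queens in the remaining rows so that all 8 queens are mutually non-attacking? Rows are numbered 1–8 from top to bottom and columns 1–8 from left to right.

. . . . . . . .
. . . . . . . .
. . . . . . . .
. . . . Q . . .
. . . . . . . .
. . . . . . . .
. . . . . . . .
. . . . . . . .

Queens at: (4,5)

8

Branch on row 1: col 1 → 0; col 3 → 2; col 4 → 4; col 6 → 1; col 7 → 1.
Sum: 0 + 2 + 4 + 1 + 1 = 8.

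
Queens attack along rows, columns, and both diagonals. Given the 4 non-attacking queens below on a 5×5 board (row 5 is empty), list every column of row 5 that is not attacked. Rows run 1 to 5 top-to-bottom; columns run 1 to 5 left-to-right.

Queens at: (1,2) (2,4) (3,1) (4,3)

columns 5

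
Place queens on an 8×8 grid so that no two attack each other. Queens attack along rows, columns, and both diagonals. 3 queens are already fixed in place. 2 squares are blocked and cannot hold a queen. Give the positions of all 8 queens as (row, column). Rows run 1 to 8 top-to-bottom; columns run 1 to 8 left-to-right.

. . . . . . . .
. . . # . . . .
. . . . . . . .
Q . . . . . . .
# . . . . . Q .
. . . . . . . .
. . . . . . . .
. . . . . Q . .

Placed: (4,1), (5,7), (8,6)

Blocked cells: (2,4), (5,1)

(1,8) (2,2) (3,4) (4,1) (5,7) (6,5) (7,3) (8,6)

Row 1: attacked by (4,1)→{1,4}; (5,7)→{3,7}; (8,6)→{6}. Safe: 2, 5, 8. Place at column 8.
Row 2: attacked by (1,8)→{7,8}; (4,1)→{1,3}; (5,7)→{4,7}; (8,6)→{6}. Blocked: 4. Safe: 2, 5. Place at column 2.
Row 3: attacked by (1,8)→{6,8}; (2,2)→{1,2,3}; (4,1)→{1,2}; (5,7)→{5,7}; (8,6)→{1,6}. Safe: 4. Place at column 4.
Row 6: attacked by (1,8)→{3,8}; (2,2)→{2,6}; (3,4)→{1,4,7}; (4,1)→{1,3}; (5,7)→{6,7,8}; (8,6)→{4,6,8}. Safe: 5. Place at column 5.
Row 7: attacked by (1,8)→{2,8}; (2,2)→{2,7}; (3,4)→{4,8}; (4,1)→{1,4}; (5,7)→{5,7}; (6,5)→{4,5,6}; (8,6)→{5,6,7}. Safe: 3. Place at column 3.
Columns [8, 2, 4, 1, 7, 5, 3, 6], r−c [-7, 0, -1, 3, -2, 1, 4, 2], r+c [9, 4, 7, 5, 12, 11, 10, 14] are all distinct, so no two queens attack.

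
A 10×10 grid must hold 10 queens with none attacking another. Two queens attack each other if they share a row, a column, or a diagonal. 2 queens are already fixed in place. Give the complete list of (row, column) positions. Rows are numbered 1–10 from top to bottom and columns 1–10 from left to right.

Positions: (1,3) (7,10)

Row 2: attacked by (1,3)→{2,3,4}; (7,10)→{5,10}. Safe: 1, 6, 7, 8, 9. Place at column 6.
Row 3: attacked by (1,3)→{1,3,5}; (2,6)→{5,6,7}; (7,10)→{6,10}. Safe: 2, 4, 8, 9. Place at column 8.
Row 4: attacked by (1,3)→{3,6}; (2,6)→{4,6,8}; (3,8)→{7,8,9}; (7,10)→{7,10}. Safe: 1, 2, 5. Place at column 5.
Row 5: attacked by (1,3)→{3,7}; (2,6)→{3,6,9}; (3,8)→{6,8,10}; (4,5)→{4,5,6}; (7,10)→{8,10}. Safe: 1, 2. Place at column 1.
Row 6: attacked by (1,3)→{3,8}; (2,6)→{2,6,10}; (3,8)→{5,8}; (4,5)→{3,5,7}; (5,1)→{1,2}; (7,10)→{9,10}. Safe: 4. Place at column 4.
Row 8: attacked by (1,3)→{3,10}; (2,6)→{6}; (3,8)→{3,8}; (4,5)→{1,5,9}; (5,1)→{1,4}; (6,4)→{2,4,6}; (7,10)→{9,10}. Safe: 7. Place at column 7.
Row 9: attacked by (1,3)→{3}; (2,6)→{6}; (3,8)→{2,8}; (4,5)→{5,10}; (5,1)→{1,5}; (6,4)→{1,4,7}; (7,10)→{8,10}; (8,7)→{6,7,8}. Safe: 9. Place at column 9.
Row 10: attacked by (1,3)→{3}; (2,6)→{6}; (3,8)→{1,8}; (4,5)→{5}; (5,1)→{1,6}; (6,4)→{4,8}; (7,10)→{7,10}; (8,7)→{5,7,9}; (9,9)→{8,9,10}. Safe: 2. Place at column 2.
Columns [3, 6, 8, 5, 1, 4, 10, 7, 9, 2], r−c [-2, -4, -5, -1, 4, 2, -3, 1, 0, 8], r+c [4, 8, 11, 9, 6, 10, 17, 15, 18, 12] are all distinct, so no two queens attack.

(1,3) (2,6) (3,8) (4,5) (5,1) (6,4) (7,10) (8,7) (9,9) (10,2)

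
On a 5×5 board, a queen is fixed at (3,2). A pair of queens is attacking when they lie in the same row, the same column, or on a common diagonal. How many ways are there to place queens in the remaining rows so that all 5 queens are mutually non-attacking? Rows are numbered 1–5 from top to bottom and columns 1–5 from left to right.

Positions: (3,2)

2

Branch on row 1: col 1 → 1; col 3 → 1; col 5 → 0.
Sum: 1 + 1 + 0 = 2.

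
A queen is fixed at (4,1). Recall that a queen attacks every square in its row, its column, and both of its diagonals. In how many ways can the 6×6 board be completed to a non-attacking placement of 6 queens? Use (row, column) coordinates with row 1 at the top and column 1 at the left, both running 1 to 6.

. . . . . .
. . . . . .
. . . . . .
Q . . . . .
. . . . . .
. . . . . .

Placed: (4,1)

Branch on row 1: col 2 → 1; col 3 → 0; col 5 → 0; col 6 → 0.
Sum: 1 + 0 + 0 + 0 = 1.

1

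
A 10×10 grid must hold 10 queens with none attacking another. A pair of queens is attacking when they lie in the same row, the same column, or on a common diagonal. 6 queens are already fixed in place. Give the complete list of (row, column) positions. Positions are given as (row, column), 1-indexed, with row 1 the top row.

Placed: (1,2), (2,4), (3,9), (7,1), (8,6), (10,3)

Row 4: attacked by (1,2)→{2,5}; (2,4)→{2,4,6}; (3,9)→{8,9,10}; (7,1)→{1,4}; (8,6)→{2,6,10}; (10,3)→{3,9}. Safe: 7. Place at column 7.
Row 5: attacked by (1,2)→{2,6}; (2,4)→{1,4,7}; (3,9)→{7,9}; (4,7)→{6,7,8}; (7,1)→{1,3}; (8,6)→{3,6,9}; (10,3)→{3,8}. Safe: 5, 10. Place at column 5.
Row 6: attacked by (1,2)→{2,7}; (2,4)→{4,8}; (3,9)→{6,9}; (4,7)→{5,7,9}; (5,5)→{4,5,6}; (7,1)→{1,2}; (8,6)→{4,6,8}; (10,3)→{3,7}. Safe: 10. Place at column 10.
Row 9: attacked by (1,2)→{2,10}; (2,4)→{4}; (3,9)→{3,9}; (4,7)→{2,7}; (5,5)→{1,5,9}; (6,10)→{7,10}; (7,1)→{1,3}; (8,6)→{5,6,7}; (10,3)→{2,3,4}. Safe: 8. Place at column 8.
Columns [2, 4, 9, 7, 5, 10, 1, 6, 8, 3], r−c [-1, -2, -6, -3, 0, -4, 6, 2, 1, 7], r+c [3, 6, 12, 11, 10, 16, 8, 14, 17, 13] are all distinct, so no two queens attack.

(1,2) (2,4) (3,9) (4,7) (5,5) (6,10) (7,1) (8,6) (9,8) (10,3)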